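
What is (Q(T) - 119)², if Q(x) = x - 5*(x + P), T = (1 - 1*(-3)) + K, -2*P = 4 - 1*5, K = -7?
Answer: 47961/4 ≈ 11990.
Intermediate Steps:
P = ½ (P = -(4 - 1*5)/2 = -(4 - 5)/2 = -½*(-1) = ½ ≈ 0.50000)
T = -3 (T = (1 - 1*(-3)) - 7 = (1 + 3) - 7 = 4 - 7 = -3)
Q(x) = -5/2 - 4*x (Q(x) = x - 5*(x + ½) = x - 5*(½ + x) = x + (-5/2 - 5*x) = -5/2 - 4*x)
(Q(T) - 119)² = ((-5/2 - 4*(-3)) - 119)² = ((-5/2 + 12) - 119)² = (19/2 - 119)² = (-219/2)² = 47961/4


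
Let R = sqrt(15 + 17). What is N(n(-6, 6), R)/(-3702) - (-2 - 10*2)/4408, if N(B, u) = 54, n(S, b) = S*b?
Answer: -13049/1359868 ≈ -0.0095958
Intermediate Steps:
R = 4*sqrt(2) (R = sqrt(32) = 4*sqrt(2) ≈ 5.6569)
N(n(-6, 6), R)/(-3702) - (-2 - 10*2)/4408 = 54/(-3702) - (-2 - 10*2)/4408 = 54*(-1/3702) - (-2 - 20)*(1/4408) = -9/617 - 1*(-22)*(1/4408) = -9/617 + 22*(1/4408) = -9/617 + 11/2204 = -13049/1359868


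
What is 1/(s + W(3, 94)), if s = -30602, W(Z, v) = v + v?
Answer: -1/30414 ≈ -3.2880e-5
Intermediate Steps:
W(Z, v) = 2*v
1/(s + W(3, 94)) = 1/(-30602 + 2*94) = 1/(-30602 + 188) = 1/(-30414) = -1/30414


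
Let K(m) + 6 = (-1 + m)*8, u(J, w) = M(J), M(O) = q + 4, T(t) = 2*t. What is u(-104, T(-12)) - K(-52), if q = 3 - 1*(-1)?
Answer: 438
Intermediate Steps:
q = 4 (q = 3 + 1 = 4)
M(O) = 8 (M(O) = 4 + 4 = 8)
u(J, w) = 8
K(m) = -14 + 8*m (K(m) = -6 + (-1 + m)*8 = -6 + (-8 + 8*m) = -14 + 8*m)
u(-104, T(-12)) - K(-52) = 8 - (-14 + 8*(-52)) = 8 - (-14 - 416) = 8 - 1*(-430) = 8 + 430 = 438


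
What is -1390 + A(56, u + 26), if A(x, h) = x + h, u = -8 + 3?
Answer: -1313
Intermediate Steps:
u = -5
A(x, h) = h + x
-1390 + A(56, u + 26) = -1390 + ((-5 + 26) + 56) = -1390 + (21 + 56) = -1390 + 77 = -1313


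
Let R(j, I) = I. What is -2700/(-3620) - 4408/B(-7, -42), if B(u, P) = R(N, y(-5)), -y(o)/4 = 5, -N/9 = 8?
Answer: 200137/905 ≈ 221.15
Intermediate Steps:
N = -72 (N = -9*8 = -72)
y(o) = -20 (y(o) = -4*5 = -20)
B(u, P) = -20
-2700/(-3620) - 4408/B(-7, -42) = -2700/(-3620) - 4408/(-20) = -2700*(-1/3620) - 4408*(-1/20) = 135/181 + 1102/5 = 200137/905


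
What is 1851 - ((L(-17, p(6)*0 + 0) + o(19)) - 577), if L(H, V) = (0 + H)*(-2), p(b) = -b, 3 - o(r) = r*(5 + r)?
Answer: 2847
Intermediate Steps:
o(r) = 3 - r*(5 + r)
L(H, V) = -2*H (L(H, V) = H*(-2) = -2*H)
1851 - ((L(-17, p(6)*0 + 0) + o(19)) - 577) = 1851 - ((-2*(-17) + (3 - 1*19² - 5*19)) - 577) = 1851 - ((34 + (3 - 1*361 - 95)) - 577) = 1851 - ((34 + (3 - 361 - 95)) - 577) = 1851 - ((34 - 453) - 577) = 1851 - (-419 - 577) = 1851 - 1*(-996) = 1851 + 996 = 2847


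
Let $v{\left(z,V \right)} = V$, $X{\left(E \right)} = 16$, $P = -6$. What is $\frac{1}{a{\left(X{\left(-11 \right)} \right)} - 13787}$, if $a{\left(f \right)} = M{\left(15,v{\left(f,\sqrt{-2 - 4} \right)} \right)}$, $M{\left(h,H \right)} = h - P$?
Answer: $- \frac{1}{13766} \approx -7.2643 \cdot 10^{-5}$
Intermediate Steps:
$M{\left(h,H \right)} = 6 + h$ ($M{\left(h,H \right)} = h - -6 = h + 6 = 6 + h$)
$a{\left(f \right)} = 21$ ($a{\left(f \right)} = 6 + 15 = 21$)
$\frac{1}{a{\left(X{\left(-11 \right)} \right)} - 13787} = \frac{1}{21 - 13787} = \frac{1}{-13766} = - \frac{1}{13766}$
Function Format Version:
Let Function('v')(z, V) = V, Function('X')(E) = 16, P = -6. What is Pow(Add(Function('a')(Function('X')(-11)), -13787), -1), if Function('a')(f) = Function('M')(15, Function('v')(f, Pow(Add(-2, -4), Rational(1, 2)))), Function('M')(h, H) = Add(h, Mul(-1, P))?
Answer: Rational(-1, 13766) ≈ -7.2643e-5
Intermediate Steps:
Function('M')(h, H) = Add(6, h) (Function('M')(h, H) = Add(h, Mul(-1, -6)) = Add(h, 6) = Add(6, h))
Function('a')(f) = 21 (Function('a')(f) = Add(6, 15) = 21)
Pow(Add(Function('a')(Function('X')(-11)), -13787), -1) = Pow(Add(21, -13787), -1) = Pow(-13766, -1) = Rational(-1, 13766)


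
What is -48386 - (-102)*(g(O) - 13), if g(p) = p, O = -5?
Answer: -50222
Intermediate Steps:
-48386 - (-102)*(g(O) - 13) = -48386 - (-102)*(-5 - 13) = -48386 - (-102)*(-18) = -48386 - 1*1836 = -48386 - 1836 = -50222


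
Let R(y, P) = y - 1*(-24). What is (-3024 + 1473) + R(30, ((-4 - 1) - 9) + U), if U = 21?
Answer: -1497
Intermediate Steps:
R(y, P) = 24 + y (R(y, P) = y + 24 = 24 + y)
(-3024 + 1473) + R(30, ((-4 - 1) - 9) + U) = (-3024 + 1473) + (24 + 30) = -1551 + 54 = -1497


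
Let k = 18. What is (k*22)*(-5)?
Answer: -1980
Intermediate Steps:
(k*22)*(-5) = (18*22)*(-5) = 396*(-5) = -1980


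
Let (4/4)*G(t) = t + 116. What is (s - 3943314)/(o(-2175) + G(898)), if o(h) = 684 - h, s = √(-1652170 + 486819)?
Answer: -1314438/1291 + 11*I*√9631/3873 ≈ -1018.2 + 0.27873*I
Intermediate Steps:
s = 11*I*√9631 (s = √(-1165351) = 11*I*√9631 ≈ 1079.5*I)
G(t) = 116 + t (G(t) = t + 116 = 116 + t)
(s - 3943314)/(o(-2175) + G(898)) = (11*I*√9631 - 3943314)/((684 - 1*(-2175)) + (116 + 898)) = (-3943314 + 11*I*√9631)/((684 + 2175) + 1014) = (-3943314 + 11*I*√9631)/(2859 + 1014) = (-3943314 + 11*I*√9631)/3873 = (-3943314 + 11*I*√9631)*(1/3873) = -1314438/1291 + 11*I*√9631/3873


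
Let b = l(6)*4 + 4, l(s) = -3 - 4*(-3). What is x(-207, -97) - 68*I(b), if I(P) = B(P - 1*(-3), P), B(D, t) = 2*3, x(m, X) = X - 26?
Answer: -531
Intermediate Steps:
l(s) = 9 (l(s) = -3 + 12 = 9)
x(m, X) = -26 + X
b = 40 (b = 9*4 + 4 = 36 + 4 = 40)
B(D, t) = 6
I(P) = 6
x(-207, -97) - 68*I(b) = (-26 - 97) - 68*6 = -123 - 408 = -531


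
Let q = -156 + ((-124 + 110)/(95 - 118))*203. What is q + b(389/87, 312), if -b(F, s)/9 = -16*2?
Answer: 5878/23 ≈ 255.57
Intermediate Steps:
b(F, s) = 288 (b(F, s) = -(-144)*2 = -9*(-32) = 288)
q = -746/23 (q = -156 - 14/(-23)*203 = -156 - 14*(-1/23)*203 = -156 + (14/23)*203 = -156 + 2842/23 = -746/23 ≈ -32.435)
q + b(389/87, 312) = -746/23 + 288 = 5878/23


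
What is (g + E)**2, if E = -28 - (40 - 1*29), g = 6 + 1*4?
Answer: 841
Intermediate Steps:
g = 10 (g = 6 + 4 = 10)
E = -39 (E = -28 - (40 - 29) = -28 - 1*11 = -28 - 11 = -39)
(g + E)**2 = (10 - 39)**2 = (-29)**2 = 841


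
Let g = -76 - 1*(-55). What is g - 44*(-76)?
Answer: 3323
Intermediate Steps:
g = -21 (g = -76 + 55 = -21)
g - 44*(-76) = -21 - 44*(-76) = -21 + 3344 = 3323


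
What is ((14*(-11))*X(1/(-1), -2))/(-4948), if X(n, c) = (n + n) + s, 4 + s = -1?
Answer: -539/2474 ≈ -0.21787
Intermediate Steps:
s = -5 (s = -4 - 1 = -5)
X(n, c) = -5 + 2*n (X(n, c) = (n + n) - 5 = 2*n - 5 = -5 + 2*n)
((14*(-11))*X(1/(-1), -2))/(-4948) = ((14*(-11))*(-5 + 2/(-1)))/(-4948) = -154*(-5 + 2*(-1))*(-1/4948) = -154*(-5 - 2)*(-1/4948) = -154*(-7)*(-1/4948) = 1078*(-1/4948) = -539/2474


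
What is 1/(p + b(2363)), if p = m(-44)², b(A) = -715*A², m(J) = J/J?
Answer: -1/3992394834 ≈ -2.5048e-10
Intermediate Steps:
m(J) = 1
p = 1 (p = 1² = 1)
1/(p + b(2363)) = 1/(1 - 715*2363²) = 1/(1 - 715*5583769) = 1/(1 - 3992394835) = 1/(-3992394834) = -1/3992394834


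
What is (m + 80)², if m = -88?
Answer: 64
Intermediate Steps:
(m + 80)² = (-88 + 80)² = (-8)² = 64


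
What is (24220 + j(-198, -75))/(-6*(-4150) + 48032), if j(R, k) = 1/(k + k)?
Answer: 3632999/10939800 ≈ 0.33209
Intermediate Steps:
j(R, k) = 1/(2*k)
(24220 + j(-198, -75))/(-6*(-4150) + 48032) = (24220 + (1/2)/(-75))/(-6*(-4150) + 48032) = (24220 + (1/2)*(-1/75))/(24900 + 48032) = (24220 - 1/150)/72932 = (3632999/150)*(1/72932) = 3632999/10939800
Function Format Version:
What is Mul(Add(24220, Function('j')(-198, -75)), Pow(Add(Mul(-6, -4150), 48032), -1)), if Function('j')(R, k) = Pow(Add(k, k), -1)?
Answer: Rational(3632999, 10939800) ≈ 0.33209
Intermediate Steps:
Function('j')(R, k) = Mul(Rational(1, 2), Pow(k, -1)) (Function('j')(R, k) = Pow(Mul(2, k), -1) = Mul(Rational(1, 2), Pow(k, -1)))
Mul(Add(24220, Function('j')(-198, -75)), Pow(Add(Mul(-6, -4150), 48032), -1)) = Mul(Add(24220, Mul(Rational(1, 2), Pow(-75, -1))), Pow(Add(Mul(-6, -4150), 48032), -1)) = Mul(Add(24220, Mul(Rational(1, 2), Rational(-1, 75))), Pow(Add(24900, 48032), -1)) = Mul(Add(24220, Rational(-1, 150)), Pow(72932, -1)) = Mul(Rational(3632999, 150), Rational(1, 72932)) = Rational(3632999, 10939800)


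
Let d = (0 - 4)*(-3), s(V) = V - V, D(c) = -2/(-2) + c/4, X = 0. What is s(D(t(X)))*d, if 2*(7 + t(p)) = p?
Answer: 0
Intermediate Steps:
t(p) = -7 + p/2
D(c) = 1 + c/4 (D(c) = -2*(-½) + c*(¼) = 1 + c/4)
s(V) = 0
d = 12 (d = -4*(-3) = 12)
s(D(t(X)))*d = 0*12 = 0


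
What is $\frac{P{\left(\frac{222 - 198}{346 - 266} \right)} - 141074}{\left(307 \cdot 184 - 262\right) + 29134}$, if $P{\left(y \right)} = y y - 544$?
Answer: $- \frac{14161791}{8536000} \approx -1.6591$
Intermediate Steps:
$P{\left(y \right)} = -544 + y^{2}$ ($P{\left(y \right)} = y^{2} - 544 = -544 + y^{2}$)
$\frac{P{\left(\frac{222 - 198}{346 - 266} \right)} - 141074}{\left(307 \cdot 184 - 262\right) + 29134} = \frac{\left(-544 + \left(\frac{222 - 198}{346 - 266}\right)^{2}\right) - 141074}{\left(307 \cdot 184 - 262\right) + 29134} = \frac{\left(-544 + \left(\frac{24}{80}\right)^{2}\right) - 141074}{\left(56488 - 262\right) + 29134} = \frac{\left(-544 + \left(24 \cdot \frac{1}{80}\right)^{2}\right) - 141074}{56226 + 29134} = \frac{\left(-544 + \left(\frac{3}{10}\right)^{2}\right) - 141074}{85360} = \left(\left(-544 + \frac{9}{100}\right) - 141074\right) \frac{1}{85360} = \left(- \frac{54391}{100} - 141074\right) \frac{1}{85360} = \left(- \frac{14161791}{100}\right) \frac{1}{85360} = - \frac{14161791}{8536000}$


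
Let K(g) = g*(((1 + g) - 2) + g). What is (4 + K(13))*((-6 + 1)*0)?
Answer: 0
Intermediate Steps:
K(g) = g*(-1 + 2*g) (K(g) = g*((-1 + g) + g) = g*(-1 + 2*g))
(4 + K(13))*((-6 + 1)*0) = (4 + 13*(-1 + 2*13))*((-6 + 1)*0) = (4 + 13*(-1 + 26))*(-5*0) = (4 + 13*25)*0 = (4 + 325)*0 = 329*0 = 0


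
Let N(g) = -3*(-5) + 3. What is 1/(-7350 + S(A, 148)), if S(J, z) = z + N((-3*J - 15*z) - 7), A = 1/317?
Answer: -1/7184 ≈ -0.00013920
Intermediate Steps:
A = 1/317 ≈ 0.0031546
N(g) = 18 (N(g) = 15 + 3 = 18)
S(J, z) = 18 + z (S(J, z) = z + 18 = 18 + z)
1/(-7350 + S(A, 148)) = 1/(-7350 + (18 + 148)) = 1/(-7350 + 166) = 1/(-7184) = -1/7184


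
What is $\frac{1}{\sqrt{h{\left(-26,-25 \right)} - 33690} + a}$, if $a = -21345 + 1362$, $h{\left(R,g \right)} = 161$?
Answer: $- \frac{19983}{399353818} - \frac{i \sqrt{33529}}{399353818} \approx -5.0038 \cdot 10^{-5} - 4.5851 \cdot 10^{-7} i$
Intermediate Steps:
$a = -19983$
$\frac{1}{\sqrt{h{\left(-26,-25 \right)} - 33690} + a} = \frac{1}{\sqrt{161 - 33690} - 19983} = \frac{1}{\sqrt{-33529} - 19983} = \frac{1}{i \sqrt{33529} - 19983} = \frac{1}{-19983 + i \sqrt{33529}}$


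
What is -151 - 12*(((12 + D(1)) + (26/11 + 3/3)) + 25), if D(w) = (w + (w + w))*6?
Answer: -9365/11 ≈ -851.36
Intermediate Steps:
D(w) = 18*w (D(w) = (w + 2*w)*6 = (3*w)*6 = 18*w)
-151 - 12*(((12 + D(1)) + (26/11 + 3/3)) + 25) = -151 - 12*(((12 + 18*1) + (26/11 + 3/3)) + 25) = -151 - 12*(((12 + 18) + (26*(1/11) + 3*(⅓))) + 25) = -151 - 12*((30 + (26/11 + 1)) + 25) = -151 - 12*((30 + 37/11) + 25) = -151 - 12*(367/11 + 25) = -151 - 12*642/11 = -151 - 7704/11 = -9365/11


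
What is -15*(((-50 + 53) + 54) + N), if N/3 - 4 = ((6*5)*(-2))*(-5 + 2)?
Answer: -9135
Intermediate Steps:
N = 552 (N = 12 + 3*(((6*5)*(-2))*(-5 + 2)) = 12 + 3*((30*(-2))*(-3)) = 12 + 3*(-60*(-3)) = 12 + 3*180 = 12 + 540 = 552)
-15*(((-50 + 53) + 54) + N) = -15*(((-50 + 53) + 54) + 552) = -15*((3 + 54) + 552) = -15*(57 + 552) = -15*609 = -9135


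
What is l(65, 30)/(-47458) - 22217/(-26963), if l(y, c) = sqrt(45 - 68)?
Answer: 22217/26963 - I*sqrt(23)/47458 ≈ 0.82398 - 0.00010105*I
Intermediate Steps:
l(y, c) = I*sqrt(23) (l(y, c) = sqrt(-23) = I*sqrt(23))
l(65, 30)/(-47458) - 22217/(-26963) = (I*sqrt(23))/(-47458) - 22217/(-26963) = (I*sqrt(23))*(-1/47458) - 22217*(-1/26963) = -I*sqrt(23)/47458 + 22217/26963 = 22217/26963 - I*sqrt(23)/47458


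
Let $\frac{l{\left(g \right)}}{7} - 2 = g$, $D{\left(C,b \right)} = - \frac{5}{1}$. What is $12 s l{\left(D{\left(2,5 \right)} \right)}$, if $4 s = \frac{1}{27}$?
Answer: $- \frac{7}{3} \approx -2.3333$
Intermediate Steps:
$D{\left(C,b \right)} = -5$ ($D{\left(C,b \right)} = \left(-5\right) 1 = -5$)
$l{\left(g \right)} = 14 + 7 g$
$s = \frac{1}{108}$ ($s = \frac{1}{4 \cdot 27} = \frac{1}{4} \cdot \frac{1}{27} = \frac{1}{108} \approx 0.0092593$)
$12 s l{\left(D{\left(2,5 \right)} \right)} = 12 \cdot \frac{1}{108} \left(14 + 7 \left(-5\right)\right) = \frac{14 - 35}{9} = \frac{1}{9} \left(-21\right) = - \frac{7}{3}$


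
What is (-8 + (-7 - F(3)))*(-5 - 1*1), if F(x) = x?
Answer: 108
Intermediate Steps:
(-8 + (-7 - F(3)))*(-5 - 1*1) = (-8 + (-7 - 1*3))*(-5 - 1*1) = (-8 + (-7 - 3))*(-5 - 1) = (-8 - 10)*(-6) = -18*(-6) = 108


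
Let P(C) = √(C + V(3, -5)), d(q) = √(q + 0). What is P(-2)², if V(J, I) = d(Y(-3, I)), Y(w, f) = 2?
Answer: -2 + √2 ≈ -0.58579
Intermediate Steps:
d(q) = √q
V(J, I) = √2
P(C) = √(C + √2)
P(-2)² = (√(-2 + √2))² = -2 + √2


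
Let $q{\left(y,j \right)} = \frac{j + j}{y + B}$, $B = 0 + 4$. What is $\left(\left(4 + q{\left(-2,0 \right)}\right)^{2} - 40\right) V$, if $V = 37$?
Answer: $-888$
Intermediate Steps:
$B = 4$
$q{\left(y,j \right)} = \frac{2 j}{4 + y}$ ($q{\left(y,j \right)} = \frac{j + j}{y + 4} = \frac{2 j}{4 + y}$)
$\left(\left(4 + q{\left(-2,0 \right)}\right)^{2} - 40\right) V = \left(\left(4 + 2 \cdot 0 \frac{1}{4 - 2}\right)^{2} - 40\right) 37 = \left(\left(4 + 2 \cdot 0 \cdot \frac{1}{2}\right)^{2} - 40\right) 37 = \left(\left(4 + 0\right)^{2} - 40\right) 37 = \left(4^{2} - 40\right) 37 = \left(16 - 40\right) 37 = \left(-24\right) 37 = -888$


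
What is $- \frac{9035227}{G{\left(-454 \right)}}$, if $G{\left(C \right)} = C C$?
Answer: $- \frac{9035227}{206116} \approx -43.836$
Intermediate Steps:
$G{\left(C \right)} = C^{2}$
$- \frac{9035227}{G{\left(-454 \right)}} = - \frac{9035227}{\left(-454\right)^{2}} = - \frac{9035227}{206116}$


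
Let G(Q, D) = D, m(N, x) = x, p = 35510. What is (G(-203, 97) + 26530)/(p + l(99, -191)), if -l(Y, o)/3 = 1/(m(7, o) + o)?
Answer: 10171514/13564823 ≈ 0.74984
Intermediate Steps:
l(Y, o) = -3/(2*o) (l(Y, o) = -3/(o + o) = -3*1/(2*o) = -3/(2*o))
(G(-203, 97) + 26530)/(p + l(99, -191)) = (97 + 26530)/(35510 - 3/2/(-191)) = 26627/(35510 - 3/2*(-1/191)) = 26627/(35510 + 3/382) = 26627/(13564823/382) = 26627*(382/13564823) = 10171514/13564823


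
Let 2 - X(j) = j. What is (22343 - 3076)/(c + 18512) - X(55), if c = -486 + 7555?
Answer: 1375060/25581 ≈ 53.753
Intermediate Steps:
X(j) = 2 - j
c = 7069
(22343 - 3076)/(c + 18512) - X(55) = (22343 - 3076)/(7069 + 18512) - (2 - 1*55) = 19267/25581 - (2 - 55) = 19267*(1/25581) - 1*(-53) = 19267/25581 + 53 = 1375060/25581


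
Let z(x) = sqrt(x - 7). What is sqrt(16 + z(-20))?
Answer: sqrt(16 + 3*I*sqrt(3)) ≈ 4.0511 + 0.64133*I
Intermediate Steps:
z(x) = sqrt(-7 + x)
sqrt(16 + z(-20)) = sqrt(16 + sqrt(-7 - 20)) = sqrt(16 + sqrt(-27)) = sqrt(16 + 3*I*sqrt(3))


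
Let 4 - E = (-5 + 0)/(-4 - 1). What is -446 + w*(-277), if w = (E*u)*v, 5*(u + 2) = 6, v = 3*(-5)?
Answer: -10418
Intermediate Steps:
E = 3 (E = 4 - (-5 + 0)/(-4 - 1) = 4 - (-5)/(-5) = 4 - (-5)*(-1)/5 = 4 - 1*1 = 4 - 1 = 3)
v = -15
u = -⅘ (u = -2 + (⅕)*6 = -2 + 6/5 = -⅘ ≈ -0.80000)
w = 36 (w = (3*(-⅘))*(-15) = -12/5*(-15) = 36)
-446 + w*(-277) = -446 + 36*(-277) = -446 - 9972 = -10418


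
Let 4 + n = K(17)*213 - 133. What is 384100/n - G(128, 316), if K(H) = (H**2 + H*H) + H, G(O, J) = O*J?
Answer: -2560125902/63299 ≈ -40445.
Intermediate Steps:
G(O, J) = J*O
K(H) = H + 2*H**2 (K(H) = (H**2 + H**2) + H = 2*H**2 + H = H + 2*H**2)
n = 126598 (n = -4 + ((17*(1 + 2*17))*213 - 133) = -4 + ((17*(1 + 34))*213 - 133) = -4 + ((17*35)*213 - 133) = -4 + (595*213 - 133) = -4 + (126735 - 133) = -4 + 126602 = 126598)
384100/n - G(128, 316) = 384100/126598 - 316*128 = 384100*(1/126598) - 1*40448 = 192050/63299 - 40448 = -2560125902/63299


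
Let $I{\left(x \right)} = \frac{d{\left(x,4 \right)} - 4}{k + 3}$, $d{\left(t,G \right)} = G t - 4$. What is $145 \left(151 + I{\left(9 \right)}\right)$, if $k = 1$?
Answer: $22910$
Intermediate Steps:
$d{\left(t,G \right)} = -4 + G t$
$I{\left(x \right)} = -2 + x$ ($I{\left(x \right)} = \frac{\left(-4 + 4 x\right) - 4}{1 + 3} = \frac{-8 + 4 x}{4} = \left(-8 + 4 x\right) \frac{1}{4} = -2 + x$)
$145 \left(151 + I{\left(9 \right)}\right) = 145 \left(151 + \left(-2 + 9\right)\right) = 145 \left(151 + 7\right) = 145 \cdot 158 = 22910$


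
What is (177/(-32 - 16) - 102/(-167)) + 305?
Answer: 806739/2672 ≈ 301.92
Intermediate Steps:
(177/(-32 - 16) - 102/(-167)) + 305 = (177/(-48) - 102*(-1/167)) + 305 = (177*(-1/48) + 102/167) + 305 = (-59/16 + 102/167) + 305 = -8221/2672 + 305 = 806739/2672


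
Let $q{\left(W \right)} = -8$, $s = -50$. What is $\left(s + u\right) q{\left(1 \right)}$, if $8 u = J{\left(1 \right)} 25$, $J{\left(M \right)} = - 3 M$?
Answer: $475$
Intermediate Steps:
$u = - \frac{75}{8}$ ($u = \frac{\left(-3\right) 1 \cdot 25}{8} = \frac{\left(-3\right) 25}{8} = \frac{1}{8} \left(-75\right) = - \frac{75}{8} \approx -9.375$)
$\left(s + u\right) q{\left(1 \right)} = \left(-50 - \frac{75}{8}\right) \left(-8\right) = \left(- \frac{475}{8}\right) \left(-8\right) = 475$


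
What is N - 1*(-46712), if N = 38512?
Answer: 85224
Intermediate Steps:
N - 1*(-46712) = 38512 - 1*(-46712) = 38512 + 46712 = 85224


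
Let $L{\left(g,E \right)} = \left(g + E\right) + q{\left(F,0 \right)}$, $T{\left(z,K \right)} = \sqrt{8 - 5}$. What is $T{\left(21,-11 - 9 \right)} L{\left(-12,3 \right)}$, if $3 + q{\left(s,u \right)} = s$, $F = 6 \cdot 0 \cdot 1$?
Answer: $- 12 \sqrt{3} \approx -20.785$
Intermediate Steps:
$F = 0$ ($F = 0 \cdot 1 = 0$)
$q{\left(s,u \right)} = -3 + s$
$T{\left(z,K \right)} = \sqrt{3}$
$L{\left(g,E \right)} = -3 + E + g$ ($L{\left(g,E \right)} = \left(g + E\right) + \left(-3 + 0\right) = \left(E + g\right) - 3 = -3 + E + g$)
$T{\left(21,-11 - 9 \right)} L{\left(-12,3 \right)} = \sqrt{3} \left(-3 + 3 - 12\right) = \sqrt{3} \left(-12\right) = - 12 \sqrt{3}$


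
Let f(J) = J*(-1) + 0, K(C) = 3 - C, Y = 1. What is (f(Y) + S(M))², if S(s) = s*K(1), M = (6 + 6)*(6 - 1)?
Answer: 14161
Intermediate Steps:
f(J) = -J (f(J) = -J + 0 = -J)
M = 60 (M = 12*5 = 60)
S(s) = 2*s (S(s) = s*(3 - 1*1) = s*(3 - 1) = s*2 = 2*s)
(f(Y) + S(M))² = (-1*1 + 2*60)² = (-1 + 120)² = 119² = 14161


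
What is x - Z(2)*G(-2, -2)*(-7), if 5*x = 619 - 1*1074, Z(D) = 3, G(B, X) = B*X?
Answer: -7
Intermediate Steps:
x = -91 (x = (619 - 1*1074)/5 = (619 - 1074)/5 = (⅕)*(-455) = -91)
x - Z(2)*G(-2, -2)*(-7) = -91 - 3*(-2*(-2))*(-7) = -91 - 3*4*(-7) = -91 - 12*(-7) = -91 - 1*(-84) = -91 + 84 = -7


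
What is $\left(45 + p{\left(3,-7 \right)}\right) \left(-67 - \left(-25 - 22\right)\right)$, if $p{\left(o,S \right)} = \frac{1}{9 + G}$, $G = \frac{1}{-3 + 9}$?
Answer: $- \frac{9924}{11} \approx -902.18$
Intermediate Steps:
$G = \frac{1}{6} \approx 0.16667$
$p{\left(o,S \right)} = \frac{6}{55}$ ($p{\left(o,S \right)} = \frac{1}{9 + \frac{1}{6}} = \frac{1}{\frac{55}{6}} = \frac{6}{55}$)
$\left(45 + p{\left(3,-7 \right)}\right) \left(-67 - \left(-25 - 22\right)\right) = \left(45 + \frac{6}{55}\right) \left(-67 - \left(-25 - 22\right)\right) = \frac{2481 \left(-67 - -47\right)}{55} = \frac{2481 \left(-67 + 47\right)}{55} = \frac{2481}{55} \left(-20\right) = - \frac{9924}{11}$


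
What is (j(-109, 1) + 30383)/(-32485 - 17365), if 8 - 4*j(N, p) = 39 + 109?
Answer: -15174/24925 ≈ -0.60879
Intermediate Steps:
j(N, p) = -35 (j(N, p) = 2 - (39 + 109)/4 = 2 - 1/4*148 = 2 - 37 = -35)
(j(-109, 1) + 30383)/(-32485 - 17365) = (-35 + 30383)/(-32485 - 17365) = 30348/(-49850) = 30348*(-1/49850) = -15174/24925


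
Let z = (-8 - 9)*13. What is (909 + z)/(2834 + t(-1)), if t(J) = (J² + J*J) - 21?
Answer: 688/2815 ≈ 0.24441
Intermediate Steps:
z = -221 (z = -17*13 = -221)
t(J) = -21 + 2*J² (t(J) = (J² + J²) - 21 = 2*J² - 21 = -21 + 2*J²)
(909 + z)/(2834 + t(-1)) = (909 - 221)/(2834 + (-21 + 2*(-1)²)) = 688/(2834 + (-21 + 2*1)) = 688/(2834 + (-21 + 2)) = 688/(2834 - 19) = 688/2815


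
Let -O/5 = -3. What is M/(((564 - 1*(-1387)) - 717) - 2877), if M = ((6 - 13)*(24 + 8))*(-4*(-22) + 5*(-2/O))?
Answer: 58688/4929 ≈ 11.907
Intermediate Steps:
O = 15 (O = -5*(-3) = 15)
M = -58688/3 (M = ((6 - 13)*(24 + 8))*(-4*(-22) + 5*(-2/15)) = (-7*32)*(88 + 5*(-2*1/15)) = -224*(88 + 5*(-2/15)) = -224*(88 - ⅔) = -224*262/3 = -58688/3 ≈ -19563.)
M/(((564 - 1*(-1387)) - 717) - 2877) = -58688/(3*(((564 - 1*(-1387)) - 717) - 2877)) = -58688/(3*(((564 + 1387) - 717) - 2877)) = -58688/(3*((1951 - 717) - 2877)) = -58688/(3*(1234 - 2877)) = -58688/3/(-1643) = -58688/3*(-1/1643) = 58688/4929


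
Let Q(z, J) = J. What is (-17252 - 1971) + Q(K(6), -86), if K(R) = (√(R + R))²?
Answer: -19309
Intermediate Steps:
K(R) = 2*R (K(R) = (√(2*R))² = (√2*√R)² = 2*R)
(-17252 - 1971) + Q(K(6), -86) = (-17252 - 1971) - 86 = -19223 - 86 = -19309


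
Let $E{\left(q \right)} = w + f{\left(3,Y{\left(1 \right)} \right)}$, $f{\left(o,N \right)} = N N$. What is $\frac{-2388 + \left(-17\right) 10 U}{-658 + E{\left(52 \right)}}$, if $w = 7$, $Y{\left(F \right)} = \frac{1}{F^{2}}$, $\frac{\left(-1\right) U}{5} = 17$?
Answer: $- \frac{6031}{325} \approx -18.557$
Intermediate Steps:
$U = -85$ ($U = \left(-5\right) 17 = -85$)
$Y{\left(F \right)} = \frac{1}{F^{2}}$
$f{\left(o,N \right)} = N^{2}$
$E{\left(q \right)} = 8$ ($E{\left(q \right)} = 7 + \left(1^{-2}\right)^{2} = 7 + 1^{2} = 7 + 1 = 8$)
$\frac{-2388 + \left(-17\right) 10 U}{-658 + E{\left(52 \right)}} = \frac{-2388 + \left(-17\right) 10 \left(-85\right)}{-658 + 8} = \frac{-2388 - -14450}{-650} = \left(-2388 + 14450\right) \left(- \frac{1}{650}\right) = 12062 \left(- \frac{1}{650}\right) = - \frac{6031}{325}$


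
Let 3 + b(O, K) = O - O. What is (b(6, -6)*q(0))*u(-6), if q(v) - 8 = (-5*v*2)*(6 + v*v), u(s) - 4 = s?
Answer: 48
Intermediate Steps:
b(O, K) = -3 (b(O, K) = -3 + (O - O) = -3 + 0 = -3)
u(s) = 4 + s
q(v) = 8 - 10*v*(6 + v**2) (q(v) = 8 + (-5*v*2)*(6 + v*v) = 8 + (-10*v)*(6 + v**2) = 8 - 10*v*(6 + v**2))
(b(6, -6)*q(0))*u(-6) = (-3*(8 - 60*0 - 10*0**3))*(4 - 6) = -3*(8 + 0 - 10*0)*(-2) = -3*(8 + 0 + 0)*(-2) = -3*8*(-2) = -24*(-2) = 48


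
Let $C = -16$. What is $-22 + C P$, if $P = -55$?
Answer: $858$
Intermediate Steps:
$-22 + C P = -22 - -880 = -22 + 880 = 858$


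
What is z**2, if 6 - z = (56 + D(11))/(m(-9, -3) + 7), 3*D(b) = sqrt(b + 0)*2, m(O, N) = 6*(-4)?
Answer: 224720/2601 + 632*sqrt(11)/867 ≈ 88.815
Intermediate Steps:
m(O, N) = -24
D(b) = 2*sqrt(b)/3 (D(b) = (sqrt(b + 0)*2)/3 = (sqrt(b)*2)/3 = (2*sqrt(b))/3 = 2*sqrt(b)/3)
z = 158/17 + 2*sqrt(11)/51 (z = 6 - (56 + 2*sqrt(11)/3)/(-24 + 7) = 6 - (56 + 2*sqrt(11)/3)/(-17) = 6 - (56 + 2*sqrt(11)/3)*(-1)/17 = 6 - (-56/17 - 2*sqrt(11)/51) = 6 + (56/17 + 2*sqrt(11)/51) = 158/17 + 2*sqrt(11)/51 ≈ 9.4242)
z**2 = (158/17 + 2*sqrt(11)/51)**2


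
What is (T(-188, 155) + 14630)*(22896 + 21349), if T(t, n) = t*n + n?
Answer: -635136975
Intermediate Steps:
T(t, n) = n + n*t (T(t, n) = n*t + n = n + n*t)
(T(-188, 155) + 14630)*(22896 + 21349) = (155*(1 - 188) + 14630)*(22896 + 21349) = (155*(-187) + 14630)*44245 = (-28985 + 14630)*44245 = -14355*44245 = -635136975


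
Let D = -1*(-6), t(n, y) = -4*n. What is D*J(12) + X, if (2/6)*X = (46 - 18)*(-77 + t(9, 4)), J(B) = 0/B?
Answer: -9492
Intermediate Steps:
J(B) = 0
D = 6
X = -9492 (X = 3*((46 - 18)*(-77 - 4*9)) = 3*(28*(-77 - 36)) = 3*(28*(-113)) = 3*(-3164) = -9492)
D*J(12) + X = 6*0 - 9492 = 0 - 9492 = -9492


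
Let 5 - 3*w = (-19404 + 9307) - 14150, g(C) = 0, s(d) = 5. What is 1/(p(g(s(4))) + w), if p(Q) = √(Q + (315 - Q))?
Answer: 8084/65350741 - 3*√35/65350741 ≈ 0.00012343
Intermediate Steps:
w = 8084 (w = 5/3 - ((-19404 + 9307) - 14150)/3 = 5/3 - (-10097 - 14150)/3 = 5/3 - ⅓*(-24247) = 5/3 + 24247/3 = 8084)
p(Q) = 3*√35 (p(Q) = √315 = 3*√35)
1/(p(g(s(4))) + w) = 1/(3*√35 + 8084) = 1/(8084 + 3*√35)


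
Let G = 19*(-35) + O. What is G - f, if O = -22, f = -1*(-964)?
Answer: -1651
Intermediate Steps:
f = 964
G = -687 (G = 19*(-35) - 22 = -665 - 22 = -687)
G - f = -687 - 1*964 = -687 - 964 = -1651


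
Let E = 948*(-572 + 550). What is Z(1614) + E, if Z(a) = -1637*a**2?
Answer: -4264399308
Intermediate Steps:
E = -20856 (E = 948*(-22) = -20856)
Z(1614) + E = -1637*1614**2 - 20856 = -1637*2604996 - 20856 = -4264378452 - 20856 = -4264399308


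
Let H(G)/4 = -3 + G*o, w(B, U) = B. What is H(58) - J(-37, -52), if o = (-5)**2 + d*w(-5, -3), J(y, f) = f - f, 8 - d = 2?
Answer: -1172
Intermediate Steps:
d = 6 (d = 8 - 1*2 = 8 - 2 = 6)
J(y, f) = 0
o = -5 (o = (-5)**2 + 6*(-5) = 25 - 30 = -5)
H(G) = -12 - 20*G (H(G) = 4*(-3 + G*(-5)) = 4*(-3 - 5*G) = -12 - 20*G)
H(58) - J(-37, -52) = (-12 - 20*58) - 1*0 = (-12 - 1160) + 0 = -1172 + 0 = -1172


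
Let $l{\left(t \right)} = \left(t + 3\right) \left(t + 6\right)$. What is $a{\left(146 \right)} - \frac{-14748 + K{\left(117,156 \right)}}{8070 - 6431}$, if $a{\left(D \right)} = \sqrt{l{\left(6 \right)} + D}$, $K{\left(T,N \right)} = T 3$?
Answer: $\frac{14397}{1639} + \sqrt{254} \approx 24.721$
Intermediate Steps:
$K{\left(T,N \right)} = 3 T$
$l{\left(t \right)} = \left(3 + t\right) \left(6 + t\right)$
$a{\left(D \right)} = \sqrt{108 + D}$ ($a{\left(D \right)} = \sqrt{\left(18 + 6^{2} + 9 \cdot 6\right) + D} = \sqrt{\left(18 + 36 + 54\right) + D} = \sqrt{108 + D}$)
$a{\left(146 \right)} - \frac{-14748 + K{\left(117,156 \right)}}{8070 - 6431} = \sqrt{108 + 146} - \frac{-14748 + 3 \cdot 117}{8070 - 6431} = \sqrt{254} - \frac{-14748 + 351}{1639} = \sqrt{254} - \left(-14397\right) \frac{1}{1639} = \sqrt{254} - - \frac{14397}{1639} = \sqrt{254} + \frac{14397}{1639} = \frac{14397}{1639} + \sqrt{254}$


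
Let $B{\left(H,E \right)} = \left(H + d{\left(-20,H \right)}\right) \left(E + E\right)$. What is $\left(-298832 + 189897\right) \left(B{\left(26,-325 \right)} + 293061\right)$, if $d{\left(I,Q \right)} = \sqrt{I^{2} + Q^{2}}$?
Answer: $-30083598535 + 141615500 \sqrt{269} \approx -2.7761 \cdot 10^{10}$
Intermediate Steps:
$B{\left(H,E \right)} = 2 E \left(H + \sqrt{400 + H^{2}}\right)$ ($B{\left(H,E \right)} = \left(H + \sqrt{\left(-20\right)^{2} + H^{2}}\right) \left(E + E\right) = \left(H + \sqrt{400 + H^{2}}\right) 2 E = 2 E \left(H + \sqrt{400 + H^{2}}\right)$)
$\left(-298832 + 189897\right) \left(B{\left(26,-325 \right)} + 293061\right) = \left(-298832 + 189897\right) \left(2 \left(-325\right) \left(26 + \sqrt{400 + 26^{2}}\right) + 293061\right) = - 108935 \left(2 \left(-325\right) \left(26 + \sqrt{400 + 676}\right) + 293061\right) = - 108935 \left(2 \left(-325\right) \left(26 + \sqrt{1076}\right) + 293061\right) = - 108935 \left(2 \left(-325\right) \left(26 + 2 \sqrt{269}\right) + 293061\right) = - 108935 \left(\left(-16900 - 1300 \sqrt{269}\right) + 293061\right) = - 108935 \left(276161 - 1300 \sqrt{269}\right) = -30083598535 + 141615500 \sqrt{269}$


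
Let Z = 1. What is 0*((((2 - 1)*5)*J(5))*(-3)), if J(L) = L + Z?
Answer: 0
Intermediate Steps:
J(L) = 1 + L (J(L) = L + 1 = 1 + L)
0*((((2 - 1)*5)*J(5))*(-3)) = 0*((((2 - 1)*5)*(1 + 5))*(-3)) = 0*(((1*5)*6)*(-3)) = 0*((5*6)*(-3)) = 0*(30*(-3)) = 0*(-90) = 0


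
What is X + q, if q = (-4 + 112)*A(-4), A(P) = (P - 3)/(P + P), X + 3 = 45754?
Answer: 91691/2 ≈ 45846.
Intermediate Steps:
X = 45751 (X = -3 + 45754 = 45751)
A(P) = (-3 + P)/(2*P) (A(P) = (-3 + P)/((2*P)) = (-3 + P)*(1/(2*P)) = (-3 + P)/(2*P))
q = 189/2 (q = (-4 + 112)*((½)*(-3 - 4)/(-4)) = 108*((½)*(-¼)*(-7)) = 108*(7/8) = 189/2 ≈ 94.500)
X + q = 45751 + 189/2 = 91691/2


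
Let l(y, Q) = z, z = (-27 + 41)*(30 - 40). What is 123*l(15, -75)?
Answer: -17220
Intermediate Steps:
z = -140 (z = 14*(-10) = -140)
l(y, Q) = -140
123*l(15, -75) = 123*(-140) = -17220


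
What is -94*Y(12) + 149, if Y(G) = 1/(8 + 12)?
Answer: 1443/10 ≈ 144.30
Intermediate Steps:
Y(G) = 1/20
-94*Y(12) + 149 = -94*1/20 + 149 = -47/10 + 149 = 1443/10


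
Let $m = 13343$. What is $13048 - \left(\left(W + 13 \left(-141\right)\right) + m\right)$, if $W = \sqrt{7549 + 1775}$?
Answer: $1538 - 6 \sqrt{259} \approx 1441.4$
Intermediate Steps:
$W = 6 \sqrt{259}$ ($W = \sqrt{9324} = 6 \sqrt{259} \approx 96.561$)
$13048 - \left(\left(W + 13 \left(-141\right)\right) + m\right) = 13048 - \left(\left(6 \sqrt{259} + 13 \left(-141\right)\right) + 13343\right) = 13048 - \left(\left(6 \sqrt{259} - 1833\right) + 13343\right) = 13048 - \left(\left(-1833 + 6 \sqrt{259}\right) + 13343\right) = 13048 - \left(11510 + 6 \sqrt{259}\right) = 1538 - 6 \sqrt{259}$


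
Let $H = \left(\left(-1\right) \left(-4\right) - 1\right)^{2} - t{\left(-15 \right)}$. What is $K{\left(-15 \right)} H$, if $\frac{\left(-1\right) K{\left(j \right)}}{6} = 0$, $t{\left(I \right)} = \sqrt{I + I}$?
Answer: $0$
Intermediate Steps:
$t{\left(I \right)} = \sqrt{2} \sqrt{I}$ ($t{\left(I \right)} = \sqrt{2 I} = \sqrt{2} \sqrt{I}$)
$K{\left(j \right)} = 0$ ($K{\left(j \right)} = \left(-6\right) 0 = 0$)
$H = 9 - i \sqrt{30}$ ($H = \left(\left(-1\right) \left(-4\right) - 1\right)^{2} - \sqrt{2} \sqrt{-15} = \left(4 - 1\right)^{2} - \sqrt{2} i \sqrt{15} = 3^{2} - i \sqrt{30} = 9 - i \sqrt{30} \approx 9.0 - 5.4772 i$)
$K{\left(-15 \right)} H = 0 \left(9 - i \sqrt{30}\right) = 0$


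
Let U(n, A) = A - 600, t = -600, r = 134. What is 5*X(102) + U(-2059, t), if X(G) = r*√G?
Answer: -1200 + 670*√102 ≈ 5566.7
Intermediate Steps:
X(G) = 134*√G
U(n, A) = -600 + A
5*X(102) + U(-2059, t) = 5*(134*√102) + (-600 - 600) = 670*√102 - 1200 = -1200 + 670*√102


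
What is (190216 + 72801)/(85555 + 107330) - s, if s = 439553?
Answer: -84782917388/192885 ≈ -4.3955e+5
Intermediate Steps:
(190216 + 72801)/(85555 + 107330) - s = (190216 + 72801)/(85555 + 107330) - 1*439553 = 263017/192885 - 439553 = -84782917388/192885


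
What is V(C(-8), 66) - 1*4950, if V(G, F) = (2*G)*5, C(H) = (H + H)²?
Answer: -2390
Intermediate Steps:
C(H) = 4*H² (C(H) = (2*H)² = 4*H²)
V(G, F) = 10*G
V(C(-8), 66) - 1*4950 = 10*(4*(-8)²) - 1*4950 = 10*(4*64) - 4950 = 10*256 - 4950 = 2560 - 4950 = -2390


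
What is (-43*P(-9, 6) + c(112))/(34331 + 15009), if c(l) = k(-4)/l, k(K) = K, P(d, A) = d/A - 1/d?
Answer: 15041/12433680 ≈ 0.0012097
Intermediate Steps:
P(d, A) = -1/d + d/A
c(l) = -4/l
(-43*P(-9, 6) + c(112))/(34331 + 15009) = (-43*(-1/(-9) - 9/6) - 4/112)/(34331 + 15009) = (-43*(-1*(-1/9) - 9*1/6) - 4*1/112)/49340 = (-43*(1/9 - 3/2) - 1/28)*(1/49340) = (-43*(-25/18) - 1/28)*(1/49340) = (1075/18 - 1/28)*(1/49340) = (15041/252)*(1/49340) = 15041/12433680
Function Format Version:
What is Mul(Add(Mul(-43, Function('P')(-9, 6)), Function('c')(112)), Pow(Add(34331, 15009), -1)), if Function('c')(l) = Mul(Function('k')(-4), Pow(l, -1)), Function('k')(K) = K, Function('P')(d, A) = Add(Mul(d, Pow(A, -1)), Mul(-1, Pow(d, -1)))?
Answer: Rational(15041, 12433680) ≈ 0.0012097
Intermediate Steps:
Function('P')(d, A) = Add(Mul(-1, Pow(d, -1)), Mul(d, Pow(A, -1)))
Function('c')(l) = Mul(-4, Pow(l, -1))
Mul(Add(Mul(-43, Function('P')(-9, 6)), Function('c')(112)), Pow(Add(34331, 15009), -1)) = Mul(Add(Mul(-43, Add(Mul(-1, Pow(-9, -1)), Mul(-9, Pow(6, -1)))), Mul(-4, Pow(112, -1))), Pow(Add(34331, 15009), -1)) = Mul(Add(Mul(-43, Add(Mul(-1, Rational(-1, 9)), Mul(-9, Rational(1, 6)))), Mul(-4, Rational(1, 112))), Pow(49340, -1)) = Mul(Add(Mul(-43, Add(Rational(1, 9), Rational(-3, 2))), Rational(-1, 28)), Rational(1, 49340)) = Mul(Add(Mul(-43, Rational(-25, 18)), Rational(-1, 28)), Rational(1, 49340)) = Mul(Add(Rational(1075, 18), Rational(-1, 28)), Rational(1, 49340)) = Mul(Rational(15041, 252), Rational(1, 49340)) = Rational(15041, 12433680)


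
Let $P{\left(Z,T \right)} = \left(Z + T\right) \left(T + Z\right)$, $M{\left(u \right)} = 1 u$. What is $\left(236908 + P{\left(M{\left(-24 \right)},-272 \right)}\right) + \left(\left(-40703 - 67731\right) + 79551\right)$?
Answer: $295641$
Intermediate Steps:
$M{\left(u \right)} = u$
$P{\left(Z,T \right)} = \left(T + Z\right)^{2}$ ($P{\left(Z,T \right)} = \left(T + Z\right) \left(T + Z\right) = \left(T + Z\right)^{2}$)
$\left(236908 + P{\left(M{\left(-24 \right)},-272 \right)}\right) + \left(\left(-40703 - 67731\right) + 79551\right) = \left(236908 + \left(-272 - 24\right)^{2}\right) + \left(\left(-40703 - 67731\right) + 79551\right) = \left(236908 + \left(-296\right)^{2}\right) + \left(-108434 + 79551\right) = \left(236908 + 87616\right) - 28883 = 324524 - 28883 = 295641$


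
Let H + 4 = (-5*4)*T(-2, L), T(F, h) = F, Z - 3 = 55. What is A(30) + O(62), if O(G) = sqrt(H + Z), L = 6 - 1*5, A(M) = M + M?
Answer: 60 + sqrt(94) ≈ 69.695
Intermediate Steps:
Z = 58 (Z = 3 + 55 = 58)
A(M) = 2*M
L = 1 (L = 6 - 5 = 1)
H = 36 (H = -4 - 5*4*(-2) = -4 - 20*(-2) = -4 + 40 = 36)
O(G) = sqrt(94) (O(G) = sqrt(36 + 58) = sqrt(94))
A(30) + O(62) = 2*30 + sqrt(94) = 60 + sqrt(94)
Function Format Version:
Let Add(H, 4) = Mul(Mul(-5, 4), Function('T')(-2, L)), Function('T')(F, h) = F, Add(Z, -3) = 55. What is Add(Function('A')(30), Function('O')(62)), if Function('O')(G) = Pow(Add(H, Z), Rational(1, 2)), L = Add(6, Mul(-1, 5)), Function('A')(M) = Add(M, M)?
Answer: Add(60, Pow(94, Rational(1, 2))) ≈ 69.695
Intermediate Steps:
Z = 58 (Z = Add(3, 55) = 58)
Function('A')(M) = Mul(2, M)
L = 1 (L = Add(6, -5) = 1)
H = 36 (H = Add(-4, Mul(Mul(-5, 4), -2)) = Add(-4, Mul(-20, -2)) = Add(-4, 40) = 36)
Function('O')(G) = Pow(94, Rational(1, 2)) (Function('O')(G) = Pow(Add(36, 58), Rational(1, 2)) = Pow(94, Rational(1, 2)))
Add(Function('A')(30), Function('O')(62)) = Add(Mul(2, 30), Pow(94, Rational(1, 2))) = Add(60, Pow(94, Rational(1, 2)))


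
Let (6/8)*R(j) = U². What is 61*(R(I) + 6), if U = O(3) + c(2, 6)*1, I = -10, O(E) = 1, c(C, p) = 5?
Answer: 3294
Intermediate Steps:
U = 6 (U = 1 + 5*1 = 1 + 5 = 6)
R(j) = 48 (R(j) = (4/3)*6² = (4/3)*36 = 48)
61*(R(I) + 6) = 61*(48 + 6) = 61*54 = 3294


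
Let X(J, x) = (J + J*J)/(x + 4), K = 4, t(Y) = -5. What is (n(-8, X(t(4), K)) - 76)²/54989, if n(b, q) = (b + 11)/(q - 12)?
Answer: 2102500/19851029 ≈ 0.10591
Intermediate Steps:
X(J, x) = (J + J²)/(4 + x)
n(b, q) = (11 + b)/(-12 + q)
(n(-8, X(t(4), K)) - 76)²/54989 = ((11 - 8)/(-12 - 5*(1 - 5)/(4 + 4)) - 76)²/54989 = (3/(-12 - 5*(-4)/8) - 76)²*(1/54989) = (3/(-12 - 5*⅛*(-4)) - 76)²*(1/54989) = (3/(-12 + 5/2) - 76)²*(1/54989) = (3/(-19/2) - 76)²*(1/54989) = (-2/19*3 - 76)²*(1/54989) = (-6/19 - 76)²*(1/54989) = (-1450/19)²*(1/54989) = (2102500/361)*(1/54989) = 2102500/19851029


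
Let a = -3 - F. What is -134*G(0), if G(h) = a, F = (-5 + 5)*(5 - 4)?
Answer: 402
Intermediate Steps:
F = 0 (F = 0*1 = 0)
a = -3 (a = -3 - 1*0 = -3 + 0 = -3)
G(h) = -3
-134*G(0) = -134*(-3) = 402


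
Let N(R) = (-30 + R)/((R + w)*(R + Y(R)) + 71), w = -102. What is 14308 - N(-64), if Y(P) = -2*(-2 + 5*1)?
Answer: 167274922/11691 ≈ 14308.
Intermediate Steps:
Y(P) = -6 (Y(P) = -2*(-2 + 5) = -2*3 = -6)
N(R) = (-30 + R)/(71 + (-102 + R)*(-6 + R)) (N(R) = (-30 + R)/((R - 102)*(R - 6) + 71) = (-30 + R)/((-102 + R)*(-6 + R) + 71) = (-30 + R)/(71 + (-102 + R)*(-6 + R)))
14308 - N(-64) = 14308 - (-30 - 64)/(683 + (-64)² - 108*(-64)) = 14308 - (-94)/(683 + 4096 + 6912) = 14308 - (-94)/11691 = 14308 - 1*(-94/11691) = 14308 + 94/11691 = 167274922/11691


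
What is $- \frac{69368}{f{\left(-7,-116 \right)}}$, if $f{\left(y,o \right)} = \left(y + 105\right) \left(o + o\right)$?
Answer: $\frac{299}{98} \approx 3.051$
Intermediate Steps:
$f{\left(y,o \right)} = 2 o \left(105 + y\right)$ ($f{\left(y,o \right)} = \left(105 + y\right) 2 o = 2 o \left(105 + y\right)$)
$- \frac{69368}{f{\left(-7,-116 \right)}} = - \frac{69368}{2 \left(-116\right) \left(105 - 7\right)} = - \frac{69368}{2 \left(-116\right) 98} = - \frac{69368}{-22736} = \left(-69368\right) \left(- \frac{1}{22736}\right) = \frac{299}{98}$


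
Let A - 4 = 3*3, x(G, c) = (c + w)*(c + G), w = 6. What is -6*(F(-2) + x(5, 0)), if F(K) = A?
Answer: -258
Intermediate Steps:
x(G, c) = (6 + c)*(G + c) (x(G, c) = (c + 6)*(c + G) = (6 + c)*(G + c))
A = 13 (A = 4 + 3*3 = 4 + 9 = 13)
F(K) = 13
-6*(F(-2) + x(5, 0)) = -6*(13 + (0**2 + 6*5 + 6*0 + 5*0)) = -6*(13 + (0 + 30 + 0 + 0)) = -6*(13 + 30) = -6*43 = -258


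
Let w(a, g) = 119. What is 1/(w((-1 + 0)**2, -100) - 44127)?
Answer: -1/44008 ≈ -2.2723e-5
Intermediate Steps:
1/(w((-1 + 0)**2, -100) - 44127) = 1/(119 - 44127) = 1/(-44008) = -1/44008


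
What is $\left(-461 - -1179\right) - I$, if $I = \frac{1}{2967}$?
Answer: $\frac{2130305}{2967} \approx 718.0$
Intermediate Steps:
$I = \frac{1}{2967} \approx 0.00033704$
$\left(-461 - -1179\right) - I = \left(-461 - -1179\right) - \frac{1}{2967} = \left(-461 + 1179\right) - \frac{1}{2967} = 718 - \frac{1}{2967} = \frac{2130305}{2967}$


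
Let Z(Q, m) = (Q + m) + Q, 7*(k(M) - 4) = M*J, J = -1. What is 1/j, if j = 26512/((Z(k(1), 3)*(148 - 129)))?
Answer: 1425/185584 ≈ 0.0076785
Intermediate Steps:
k(M) = 4 - M/7 (k(M) = 4 + (M*(-1))/7 = 4 + (-M)/7 = 4 - M/7)
Z(Q, m) = m + 2*Q
j = 185584/1425 (j = 26512/(((3 + 2*(4 - 1/7*1))*(148 - 129))) = 26512/(((3 + 2*(4 - 1/7))*19)) = 26512/(((3 + 2*(27/7))*19)) = 26512/(((3 + 54/7)*19)) = 26512/(((75/7)*19)) = 26512/(1425/7) = 26512*(7/1425) = 185584/1425 ≈ 130.23)
1/j = 1/(185584/1425) = 1425/185584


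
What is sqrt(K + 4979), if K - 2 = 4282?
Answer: sqrt(9263) ≈ 96.245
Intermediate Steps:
K = 4284 (K = 2 + 4282 = 4284)
sqrt(K + 4979) = sqrt(4284 + 4979) = sqrt(9263)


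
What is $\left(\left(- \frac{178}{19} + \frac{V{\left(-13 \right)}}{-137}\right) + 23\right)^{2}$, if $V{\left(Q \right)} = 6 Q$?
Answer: $\frac{1366411225}{6775609} \approx 201.67$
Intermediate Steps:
$\left(\left(- \frac{178}{19} + \frac{V{\left(-13 \right)}}{-137}\right) + 23\right)^{2} = \left(\left(- \frac{178}{19} + \frac{6 \left(-13\right)}{-137}\right) + 23\right)^{2} = \left(\left(\left(-178\right) \frac{1}{19} - - \frac{78}{137}\right) + 23\right)^{2} = \left(\left(- \frac{178}{19} + \frac{78}{137}\right) + 23\right)^{2} = \left(- \frac{22904}{2603} + 23\right)^{2} = \left(\frac{36965}{2603}\right)^{2} = \frac{1366411225}{6775609}$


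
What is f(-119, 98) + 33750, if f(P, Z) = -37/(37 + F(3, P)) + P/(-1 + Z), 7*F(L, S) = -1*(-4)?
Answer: 860939830/25511 ≈ 33748.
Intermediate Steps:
F(L, S) = 4/7 (F(L, S) = (-1*(-4))/7 = (1/7)*4 = 4/7)
f(P, Z) = -259/263 + P/(-1 + Z) (f(P, Z) = -37/(37 + 4/7) + P/(-1 + Z) = -37/263/7 + P/(-1 + Z) = -37*7/263 + P/(-1 + Z) = -259/263 + P/(-1 + Z))
f(-119, 98) + 33750 = (259 - 259*98 + 263*(-119))/(263*(-1 + 98)) + 33750 = (1/263)*(259 - 25382 - 31297)/97 + 33750 = (1/263)*(1/97)*(-56420) + 33750 = -56420/25511 + 33750 = 860939830/25511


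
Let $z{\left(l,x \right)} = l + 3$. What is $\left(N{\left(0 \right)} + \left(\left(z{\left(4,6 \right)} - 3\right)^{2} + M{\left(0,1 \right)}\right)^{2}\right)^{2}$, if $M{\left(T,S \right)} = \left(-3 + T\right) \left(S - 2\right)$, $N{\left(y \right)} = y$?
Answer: $130321$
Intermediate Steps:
$z{\left(l,x \right)} = 3 + l$
$M{\left(T,S \right)} = \left(-3 + T\right) \left(-2 + S\right)$
$\left(N{\left(0 \right)} + \left(\left(z{\left(4,6 \right)} - 3\right)^{2} + M{\left(0,1 \right)}\right)^{2}\right)^{2} = \left(0 + \left(\left(\left(3 + 4\right) - 3\right)^{2} + \left(6 - 3 - 0 + 1 \cdot 0\right)\right)^{2}\right)^{2} = \left(0 + \left(\left(7 - 3\right)^{2} + \left(6 - 3 + 0 + 0\right)\right)^{2}\right)^{2} = \left(0 + \left(4^{2} + 3\right)^{2}\right)^{2} = \left(0 + \left(16 + 3\right)^{2}\right)^{2} = \left(0 + 19^{2}\right)^{2} = \left(0 + 361\right)^{2} = 361^{2} = 130321$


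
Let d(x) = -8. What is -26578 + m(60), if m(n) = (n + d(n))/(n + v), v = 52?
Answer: -744171/28 ≈ -26578.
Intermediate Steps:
m(n) = (-8 + n)/(52 + n) (m(n) = (n - 8)/(n + 52) = (-8 + n)/(52 + n))
-26578 + m(60) = -26578 + (-8 + 60)/(52 + 60) = -26578 + 52/112 = -26578 + (1/112)*52 = -26578 + 13/28 = -744171/28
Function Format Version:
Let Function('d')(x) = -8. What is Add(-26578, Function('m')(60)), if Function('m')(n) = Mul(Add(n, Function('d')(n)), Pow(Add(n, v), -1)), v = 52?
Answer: Rational(-744171, 28) ≈ -26578.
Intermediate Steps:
Function('m')(n) = Mul(Pow(Add(52, n), -1), Add(-8, n)) (Function('m')(n) = Mul(Add(n, -8), Pow(Add(n, 52), -1)) = Mul(Add(-8, n), Pow(Add(52, n), -1)) = Mul(Pow(Add(52, n), -1), Add(-8, n)))
Add(-26578, Function('m')(60)) = Add(-26578, Mul(Pow(Add(52, 60), -1), Add(-8, 60))) = Add(-26578, Mul(Pow(112, -1), 52)) = Add(-26578, Mul(Rational(1, 112), 52)) = Add(-26578, Rational(13, 28)) = Rational(-744171, 28)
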